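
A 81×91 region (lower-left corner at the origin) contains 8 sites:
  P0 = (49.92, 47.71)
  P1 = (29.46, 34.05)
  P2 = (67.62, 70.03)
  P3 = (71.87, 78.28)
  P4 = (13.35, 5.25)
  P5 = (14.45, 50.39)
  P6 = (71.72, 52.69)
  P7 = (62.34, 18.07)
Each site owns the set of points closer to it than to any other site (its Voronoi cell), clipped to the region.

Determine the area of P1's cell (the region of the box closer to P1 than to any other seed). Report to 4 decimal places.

1. box [0,81]×[0,91]: [(0, 0) (81, 0) (81, 91) (0, 91)]
2. ⊥bis P1·P0 via (39.69,40.88): [(0, 0) (66.9833, 0) (6.2277, 91) (0, 91)]  |A|=3331.099
3. ⊥bis P1·P2 via (48.54,52.04): [(0, 0) (66.9833, 0) (6.2277, 91) (0, 91)]  |A|=3331.099
4. ⊥bis P1·P3 via (50.665,56.165): [(0, 0) (66.9833, 0) (6.2277, 91) (0, 91)]  |A|=3331.099
5. ⊥bis P1·P4 via (21.405,19.65): [(0, 31.6234) (56.5335, 0) (66.9833, 0) (6.2277, 91) (0, 91)]  |A|=2437.2078
6. ⊥bis P1·P5 via (21.955,42.22): [(6.476, 28.0009) (56.5335, 0) (66.9833, 0) (32.3934, 51.8088)]  |A|=1229.4338
7. ⊥bis P1·P6 via (50.59,43.37): [(6.476, 28.0009) (56.5335, 0) (66.9833, 0) (32.3934, 51.8088)]  |A|=1229.4338
8. ⊥bis P1·P7 via (45.9,26.06): [(6.476, 28.0009) (38.2148, 10.247) (47.4522, 29.2538) (32.3934, 51.8088)]  |A|=855.1681
9. canonical 4-gon: [(6.476, 28.0009) (38.2148, 10.247) (47.4522, 29.2538) (32.3934, 51.8088)]
10. shoelace: 855.1681

Area of P1's cell: 855.1681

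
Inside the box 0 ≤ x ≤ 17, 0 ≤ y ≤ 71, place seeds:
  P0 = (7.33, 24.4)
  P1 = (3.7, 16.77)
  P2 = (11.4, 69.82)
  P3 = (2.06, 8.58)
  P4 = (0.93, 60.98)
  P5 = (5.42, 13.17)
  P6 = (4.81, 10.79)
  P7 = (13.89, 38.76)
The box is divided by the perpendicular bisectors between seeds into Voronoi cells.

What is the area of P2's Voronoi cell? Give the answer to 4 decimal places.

Area of P2's cell: 141.7394

1. box [0,17]×[0,71]: [(0, 0) (17, 0) (17, 71) (0, 71)]
2. ⊥bis P2·P0 via (9.365,47.11): [(0, 47.9492) (17, 46.4258) (17, 71) (0, 71)]  |A|=404.8123
3. ⊥bis P2·P1 via (7.55,43.295): [(0, 47.9492) (17, 46.4258) (17, 71) (0, 71)]  |A|=404.8123
4. ⊥bis P2·P3 via (6.73,39.2): [(0, 47.9492) (17, 46.4258) (17, 71) (0, 71)]  |A|=404.8123
5. ⊥bis P2·P4 via (6.165,65.4): [(17, 52.5671) (17, 71) (1.4368, 71)]  |A|=143.4369
6. ⊥bis P2·P5 via (8.41,41.495): [(17, 52.5671) (17, 71) (1.4368, 71)]  |A|=143.4369
7. ⊥bis P2·P6 via (8.105,40.305): [(17, 52.5671) (17, 71) (1.4368, 71)]  |A|=143.4369
8. ⊥bis P2·P7 via (12.645,54.29): [(15.3615, 54.5078) (17, 54.6391) (17, 71) (1.4368, 71)]  |A|=141.7394
9. canonical 4-gon: [(15.3615, 54.5078) (17, 54.6391) (17, 71) (1.4368, 71)]
10. shoelace: 141.7394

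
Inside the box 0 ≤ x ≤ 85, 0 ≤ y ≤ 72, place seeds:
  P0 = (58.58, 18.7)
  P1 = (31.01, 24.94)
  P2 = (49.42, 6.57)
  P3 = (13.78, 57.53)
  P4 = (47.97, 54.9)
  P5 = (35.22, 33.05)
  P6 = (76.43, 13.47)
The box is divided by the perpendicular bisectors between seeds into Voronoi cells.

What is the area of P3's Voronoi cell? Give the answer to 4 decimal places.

1. box [0,85]×[0,72]: [(0, 0) (85, 0) (85, 72) (0, 72)]
2. ⊥bis P3·P0 via (36.18,38.115): [(0, 0) (3.1442, 0) (65.5495, 72) (0, 72)]  |A|=2472.9727
3. ⊥bis P3·P1 via (22.395,41.235): [(0, 29.395) (52.8313, 57.3263) (65.5495, 72) (0, 72)]  |A|=1606.3638
4. ⊥bis P3·P2 via (31.6,32.05): [(0, 29.395) (52.8313, 57.3263) (65.5495, 72) (0, 72)]  |A|=1606.3638
5. ⊥bis P3·P4 via (30.875,56.215): [(0, 29.395) (30.0333, 45.2733) (32.0892, 72) (0, 72)]  |A|=1068.6047
6. ⊥bis P3·P5 via (24.5,45.29): [(0, 29.395) (16.0244, 37.8669) (30.4344, 50.4875) (32.0892, 72) (0, 72)]  |A|=1033.5676
7. ⊥bis P3·P6 via (45.105,35.5): [(0, 29.395) (16.0244, 37.8669) (30.4344, 50.4875) (32.0892, 72) (0, 72)]  |A|=1033.5676
8. canonical 5-gon: [(0, 29.395) (16.0244, 37.8669) (30.4344, 50.4875) (32.0892, 72) (0, 72)]
9. shoelace: 1033.5676

Area of P3's cell: 1033.5676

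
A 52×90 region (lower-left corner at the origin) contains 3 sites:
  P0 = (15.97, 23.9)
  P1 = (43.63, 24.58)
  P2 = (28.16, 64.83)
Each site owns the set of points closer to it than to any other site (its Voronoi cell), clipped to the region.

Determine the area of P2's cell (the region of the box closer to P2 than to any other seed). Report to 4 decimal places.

1. box [0,52]×[0,90]: [(0, 0) (52, 0) (52, 90) (0, 90)]
2. ⊥bis P2·P0 via (22.065,44.365): [(0, 50.9365) (52, 35.4496) (52, 90) (0, 90)]  |A|=2433.9611
3. ⊥bis P2·P1 via (35.895,44.705): [(0, 50.9365) (29.3586, 42.1928) (52, 50.8949) (52, 90) (0, 90)]  |A|=2259.1095
4. canonical 5-gon: [(0, 50.9365) (29.3586, 42.1928) (52, 50.8949) (52, 90) (0, 90)]
5. shoelace: 2259.1095

Area of P2's cell: 2259.1095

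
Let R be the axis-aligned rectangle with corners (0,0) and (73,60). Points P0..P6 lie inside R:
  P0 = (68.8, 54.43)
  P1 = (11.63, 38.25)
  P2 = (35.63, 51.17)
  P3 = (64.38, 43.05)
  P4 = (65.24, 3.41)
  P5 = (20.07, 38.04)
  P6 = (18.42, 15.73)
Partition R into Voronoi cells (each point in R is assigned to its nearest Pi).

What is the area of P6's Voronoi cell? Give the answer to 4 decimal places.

1. box [0,73]×[0,60]: [(0, 0) (73, 0) (73, 60) (0, 60)]
2. ⊥bis P6·P0 via (43.61,35.08): [(0, 0) (70.5571, 0) (24.4674, 60) (0, 60)]  |A|=2850.7358
3. ⊥bis P6·P1 via (15.025,26.99): [(0, 22.4598) (0, 0) (70.5571, 0) (43.2803, 35.5092)]  |A|=1738.7484
4. ⊥bis P6·P2 via (27.025,33.45): [(30.6355, 31.6967) (0, 22.4598) (0, 0) (70.5571, 0) (55.4745, 19.6346)]  |A|=1615.1374
5. ⊥bis P6·P3 via (41.4,29.39): [(43.8406, 25.2842) (30.6355, 31.6967) (0, 22.4598) (0, 0) (58.8703, 0)]  |A|=1395.7825
6. ⊥bis P6·P4 via (41.83,9.57): [(45.3131, 22.807) (43.8406, 25.2842) (30.6355, 31.6967) (0, 22.4598) (0, 0) (39.3118, 0)]  |A|=1172.747
7. ⊥bis P6·P5 via (19.245,26.885): [(45.3131, 22.807) (43.9763, 25.0559) (15.5766, 27.1563) (0, 22.4598) (0, 0) (39.3118, 0)]  |A|=1091.3872
8. canonical 6-gon: [(45.3131, 22.807) (43.9763, 25.0559) (15.5766, 27.1563) (0, 22.4598) (0, 0) (39.3118, 0)]
9. shoelace: 1091.3872

Area of P6's cell: 1091.3872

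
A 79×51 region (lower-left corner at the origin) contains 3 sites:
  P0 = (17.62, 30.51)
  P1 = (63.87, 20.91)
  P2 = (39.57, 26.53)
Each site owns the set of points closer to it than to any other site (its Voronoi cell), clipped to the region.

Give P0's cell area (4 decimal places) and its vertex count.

Area of P0's cell: 1430.4179 (4 vertices)

1. box [0,79]×[0,51]: [(0, 0) (79, 0) (79, 51) (0, 51)]
2. ⊥bis P0·P1 via (40.745,25.71): [(0, 0) (35.4084, 0) (45.9944, 51) (0, 51)]  |A|=2075.772
3. ⊥bis P0·P2 via (28.595,28.52): [(0, 0) (23.4237, 0) (32.6711, 51) (0, 51)]  |A|=1430.4179
4. canonical 4-gon: [(0, 0) (23.4237, 0) (32.6711, 51) (0, 51)]
5. shoelace: 1430.4179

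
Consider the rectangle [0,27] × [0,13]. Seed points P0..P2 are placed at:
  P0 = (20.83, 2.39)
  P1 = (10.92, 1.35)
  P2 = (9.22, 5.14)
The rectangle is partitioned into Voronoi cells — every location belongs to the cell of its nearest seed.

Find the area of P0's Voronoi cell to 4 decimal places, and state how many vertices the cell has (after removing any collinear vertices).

Area of P0's cell: 141.7590 (5 vertices)

1. box [0,27]×[0,13]: [(0, 0) (27, 0) (27, 13) (0, 13)]
2. ⊥bis P0·P1 via (15.875,1.87): [(16.0712, 0) (27, 0) (27, 13) (14.707, 13)]  |A|=150.9416
3. ⊥bis P0·P2 via (15.025,3.765): [(15.4762, 5.67) (16.0712, 0) (27, 0) (27, 13) (17.2124, 13)]  |A|=141.759
4. canonical 5-gon: [(15.4762, 5.67) (16.0712, 0) (27, 0) (27, 13) (17.2124, 13)]
5. shoelace: 141.759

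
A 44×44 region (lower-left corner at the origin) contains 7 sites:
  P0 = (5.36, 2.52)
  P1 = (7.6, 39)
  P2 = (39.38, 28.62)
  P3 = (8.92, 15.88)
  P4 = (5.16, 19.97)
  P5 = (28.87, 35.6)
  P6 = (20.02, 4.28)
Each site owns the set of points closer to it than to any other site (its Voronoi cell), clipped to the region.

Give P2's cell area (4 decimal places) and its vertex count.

Area of P2's cell: 378.5799 (4 vertices)

1. box [0,44]×[0,44]: [(0, 0) (44, 0) (44, 44) (0, 44)]
2. ⊥bis P2·P0 via (22.37,15.57): [(34.3152, 0) (44, 0) (44, 44) (0.5586, 44)]  |A|=1168.775
3. ⊥bis P2·P1 via (23.49,33.81): [(18.977, 19.9926) (34.3152, 0) (44, 0) (44, 44) (26.8183, 44)]  |A|=853.5628
4. ⊥bis P2·P3 via (24.15,22.25): [(21.6593, 28.205) (32.4264, 2.462) (34.3152, 0) (44, 0) (44, 44) (26.8183, 44)]  |A|=774.8255
5. ⊥bis P2·P4 via (22.27,24.295): [(21.6593, 28.205) (32.4264, 2.462) (34.3152, 0) (44, 0) (44, 44) (26.8183, 44)]  |A|=774.8255
6. ⊥bis P2·P5 via (34.125,32.11): [(25.4741, 19.0841) (32.4264, 2.462) (34.3152, 0) (44, 0) (44, 44) (42.0215, 44)]  |A|=531.7697
7. ⊥bis P2·P6 via (29.7,16.45): [(25.7901, 19.5599) (44, 5.0758) (44, 44) (42.0215, 44)]  |A|=378.5799
8. canonical 4-gon: [(25.7901, 19.5599) (44, 5.0758) (44, 44) (42.0215, 44)]
9. shoelace: 378.5799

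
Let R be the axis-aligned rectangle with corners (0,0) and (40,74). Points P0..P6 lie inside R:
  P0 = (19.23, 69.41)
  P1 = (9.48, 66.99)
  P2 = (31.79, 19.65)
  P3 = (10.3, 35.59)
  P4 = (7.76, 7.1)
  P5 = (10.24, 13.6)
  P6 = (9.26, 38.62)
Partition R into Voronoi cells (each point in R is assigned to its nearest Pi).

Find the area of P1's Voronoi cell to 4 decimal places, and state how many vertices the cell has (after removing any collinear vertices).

Area of P1's cell: 329.4533 (4 vertices)

1. box [0,40]×[0,74]: [(0, 0) (40, 0) (40, 74) (0, 74)]
2. ⊥bis P1·P0 via (14.355,68.2): [(0, 0) (31.2826, 0) (12.9154, 74) (0, 74)]  |A|=1635.326
3. ⊥bis P1·P2 via (20.635,43.32): [(0, 33.5953) (20.5413, 43.2758) (12.9154, 74) (0, 74)]  |A|=613.39
4. ⊥bis P1·P3 via (9.89,51.29): [(0, 51.0317) (18.4964, 51.5148) (12.9154, 74) (0, 74)]  |A|=357.6179
5. ⊥bis P1·P4 via (8.62,37.045): [(0, 51.0317) (18.4964, 51.5148) (12.9154, 74) (0, 74)]  |A|=357.6179
6. ⊥bis P1·P5 via (9.86,40.295): [(0, 51.0317) (18.4964, 51.5148) (12.9154, 74) (0, 74)]  |A|=357.6179
7. ⊥bis P1·P6 via (9.37,52.805): [(0, 52.8777) (18.1931, 52.7366) (12.9154, 74) (0, 74)]  |A|=329.4533
8. canonical 4-gon: [(0, 52.8777) (18.1931, 52.7366) (12.9154, 74) (0, 74)]
9. shoelace: 329.4533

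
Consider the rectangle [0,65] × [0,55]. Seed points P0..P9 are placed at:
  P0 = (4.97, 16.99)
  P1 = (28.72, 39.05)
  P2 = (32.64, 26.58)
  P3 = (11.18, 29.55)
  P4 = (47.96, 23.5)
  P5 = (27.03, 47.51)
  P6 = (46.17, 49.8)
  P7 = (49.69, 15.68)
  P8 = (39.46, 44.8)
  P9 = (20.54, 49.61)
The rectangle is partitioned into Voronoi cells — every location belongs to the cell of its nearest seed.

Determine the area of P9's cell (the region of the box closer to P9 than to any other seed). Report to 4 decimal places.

1. box [0,65]×[0,55]: [(0, 0) (65, 0) (65, 55) (0, 55)]
2. ⊥bis P9·P0 via (12.755,33.3): [(0, 39.3881) (65, 8.3627) (65, 55) (0, 55)]  |A|=2023.0974
3. ⊥bis P9·P1 via (24.63,44.33): [(0, 39.3881) (11.2922, 33.9982) (38.4045, 55) (0, 55)]  |A|=491.4268
4. ⊥bis P9·P2 via (26.59,38.095): [(0, 39.3881) (11.2922, 33.9982) (38.4045, 55) (0, 55)]  |A|=491.4268
5. ⊥bis P9·P3 via (15.86,39.58): [(0, 46.9803) (17.5063, 38.8118) (38.4045, 55) (0, 55)]  |A|=381.0468
6. ⊥bis P9·P4 via (34.25,36.555): [(0, 46.9803) (17.5063, 38.8118) (38.4045, 55) (0, 55)]  |A|=381.0468
7. ⊥bis P9·P5 via (23.785,48.56): [(0, 46.9803) (17.5063, 38.8118) (21.6758, 42.0416) (25.8688, 55) (0, 55)]  |A|=299.826
8. ⊥bis P9·P6 via (33.355,49.705): [(0, 46.9803) (17.5063, 38.8118) (21.6758, 42.0416) (25.8688, 55) (0, 55)]  |A|=299.826
9. ⊥bis P9·P7 via (35.115,32.645): [(0, 46.9803) (17.5063, 38.8118) (21.6758, 42.0416) (25.8688, 55) (0, 55)]  |A|=299.826
10. ⊥bis P9·P8 via (30,47.205): [(0, 46.9803) (17.5063, 38.8118) (21.6758, 42.0416) (25.8688, 55) (0, 55)]  |A|=299.826
11. canonical 5-gon: [(0, 46.9803) (17.5063, 38.8118) (21.6758, 42.0416) (25.8688, 55) (0, 55)]
12. shoelace: 299.826

Area of P9's cell: 299.8260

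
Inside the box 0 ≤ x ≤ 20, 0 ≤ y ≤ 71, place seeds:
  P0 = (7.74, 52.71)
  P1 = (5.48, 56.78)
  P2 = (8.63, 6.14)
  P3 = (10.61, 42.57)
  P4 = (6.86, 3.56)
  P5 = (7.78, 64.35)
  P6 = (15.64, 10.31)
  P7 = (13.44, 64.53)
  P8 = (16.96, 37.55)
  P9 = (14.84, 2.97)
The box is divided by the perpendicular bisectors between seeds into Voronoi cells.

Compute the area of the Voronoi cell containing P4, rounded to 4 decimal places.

1. box [0,20]×[0,71]: [(0, 0) (20, 0) (20, 71) (0, 71)]
2. ⊥bis P4·P0 via (7.3,28.135): [(0, 28.2657) (0, 0) (20, 0) (20, 27.9076)]  |A|=561.7332
3. ⊥bis P4·P1 via (6.17,30.17): [(0, 28.2657) (0, 0) (20, 0) (20, 27.9076)]  |A|=561.7332
4. ⊥bis P4·P2 via (7.745,4.85): [(0, 10.1634) (0, 0) (14.8145, 0)]  |A|=75.283
5. ⊥bis P4·P3 via (8.735,23.065): [(0, 10.1634) (0, 0) (14.8145, 0)]  |A|=75.283
6. ⊥bis P4·P5 via (7.32,33.955): [(0, 10.1634) (0, 0) (14.8145, 0)]  |A|=75.283
7. ⊥bis P4·P6 via (11.25,6.935): [(0, 10.1634) (0, 0) (14.8145, 0)]  |A|=75.283
8. ⊥bis P4·P7 via (10.15,34.045): [(0, 10.1634) (0, 0) (14.8145, 0)]  |A|=75.283
9. ⊥bis P4·P8 via (11.91,20.555): [(0, 10.1634) (0, 0) (14.8145, 0)]  |A|=75.283
10. ⊥bis P4·P9 via (10.85,3.265): [(10.8116, 2.7461) (0, 10.1634) (0, 0) (10.6086, 0)]  |A|=69.508
11. canonical 4-gon: [(10.8116, 2.7461) (0, 10.1634) (0, 0) (10.6086, 0)]
12. shoelace: 69.508

Area of P4's cell: 69.5080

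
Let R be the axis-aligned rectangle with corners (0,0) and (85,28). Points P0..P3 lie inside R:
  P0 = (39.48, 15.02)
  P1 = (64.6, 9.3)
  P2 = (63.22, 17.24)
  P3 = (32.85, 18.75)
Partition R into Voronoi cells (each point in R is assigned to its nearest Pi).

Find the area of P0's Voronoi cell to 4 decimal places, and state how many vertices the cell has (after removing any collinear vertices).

Area of P0's cell: 456.1727 (5 vertices)

1. box [0,85]×[0,28]: [(0, 0) (85, 0) (85, 28) (0, 28)]
2. ⊥bis P0·P1 via (52.04,12.16): [(0, 0) (49.2711, 0) (55.6469, 28) (0, 28)]  |A|=1468.8515
3. ⊥bis P0·P2 via (51.35,16.13): [(0, 0) (49.2711, 0) (51.814, 11.1677) (50.24, 28) (0, 28)]  |A|=1423.3463
4. ⊥bis P0·P3 via (36.165,16.885): [(26.6656, 0) (49.2711, 0) (51.814, 11.1677) (50.24, 28) (42.4182, 28)]  |A|=456.1727
5. canonical 5-gon: [(26.6656, 0) (49.2711, 0) (51.814, 11.1677) (50.24, 28) (42.4182, 28)]
6. shoelace: 456.1727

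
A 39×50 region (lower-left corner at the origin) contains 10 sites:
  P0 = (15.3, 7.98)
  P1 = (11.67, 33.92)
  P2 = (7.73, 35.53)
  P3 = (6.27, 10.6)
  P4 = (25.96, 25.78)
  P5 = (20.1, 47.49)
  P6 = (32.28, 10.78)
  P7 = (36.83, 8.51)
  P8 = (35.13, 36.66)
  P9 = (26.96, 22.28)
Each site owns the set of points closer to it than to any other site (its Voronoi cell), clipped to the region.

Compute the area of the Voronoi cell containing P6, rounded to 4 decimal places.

1. box [0,39]×[0,50]: [(0, 0) (39, 0) (39, 50) (0, 50)]
2. ⊥bis P6·P0 via (23.79,9.38): [(25.3368, 0) (39, 0) (39, 50) (17.0918, 50)]  |A|=889.2868
3. ⊥bis P6·P1 via (21.975,22.35): [(21.6927, 22.0986) (25.3368, 0) (39, 0) (39, 37.5136)]  |A|=475.5983
4. ⊥bis P6·P2 via (20.005,23.155): [(21.6927, 22.0986) (25.3368, 0) (39, 0) (39, 37.5136)]  |A|=475.5983
5. ⊥bis P6·P3 via (19.275,10.69): [(21.6927, 22.0986) (25.3368, 0) (39, 0) (39, 37.5136)]  |A|=475.5983
6. ⊥bis P6·P4 via (29.12,18.28): [(22.764, 15.602) (25.3368, 0) (39, 0) (39, 22.4428)]  |A|=288.7775
7. ⊥bis P6·P5 via (26.19,29.135): [(22.764, 15.602) (25.3368, 0) (39, 0) (39, 22.4428)]  |A|=288.7775
8. ⊥bis P6·P7 via (34.555,9.645): [(22.764, 15.602) (25.3368, 0) (29.7431, 0) (39, 18.5546) (39, 22.4428)]  |A|=202.8985
9. ⊥bis P6·P8 via (33.705,23.72): [(22.764, 15.602) (25.3368, 0) (29.7431, 0) (39, 18.5546) (39, 22.4428)]  |A|=202.8985
10. ⊥bis P6·P9 via (29.62,16.53): [(23.1077, 13.5174) (25.3368, 0) (29.7431, 0) (39, 18.5546) (39, 20.8693)]  |A|=172.2965
11. canonical 5-gon: [(23.1077, 13.5174) (25.3368, 0) (29.7431, 0) (39, 18.5546) (39, 20.8693)]
12. shoelace: 172.2965

Area of P6's cell: 172.2965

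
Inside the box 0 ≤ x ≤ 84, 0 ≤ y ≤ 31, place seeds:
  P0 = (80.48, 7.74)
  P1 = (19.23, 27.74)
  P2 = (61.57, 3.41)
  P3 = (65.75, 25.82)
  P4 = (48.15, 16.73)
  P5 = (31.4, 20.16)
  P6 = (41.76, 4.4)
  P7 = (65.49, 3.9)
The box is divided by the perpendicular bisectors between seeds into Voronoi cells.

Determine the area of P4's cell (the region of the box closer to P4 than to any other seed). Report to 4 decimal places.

1. box [0,84]×[0,31]: [(0, 0) (84, 0) (84, 31) (0, 31)]
2. ⊥bis P4·P0 via (64.315,12.235): [(0, 0) (60.9128, 0) (69.533, 31) (0, 31)]  |A|=2021.9098
3. ⊥bis P4·P1 via (33.69,22.235): [(25.225, 0) (60.9128, 0) (69.533, 31) (37.0269, 31)]  |A|=1057.0054
4. ⊥bis P4·P2 via (54.86,10.07): [(25.225, 0) (44.865, 0) (67.1585, 22.4608) (69.533, 31) (37.0269, 31)]  |A|=876.7823
5. ⊥bis P4·P3 via (56.95,21.275): [(25.225, 0) (44.865, 0) (60.0411, 15.29) (51.9273, 31) (37.0269, 31)]  |A|=716.6146
6. ⊥bis P4·P5 via (39.775,18.445): [(35.9979, 0) (44.865, 0) (60.0411, 15.29) (51.9273, 31) (42.346, 31)]  |A|=467.1891
7. ⊥bis P4·P6 via (44.955,10.565): [(38.8132, 13.748) (51.82, 7.0072) (60.0411, 15.29) (51.9273, 31) (42.346, 31)]  |A|=337.2244
8. ⊥bis P4·P7 via (56.82,10.315): [(38.8132, 13.748) (51.82, 7.0072) (60.0411, 15.29) (51.9273, 31) (42.346, 31)]  |A|=337.2244
9. canonical 5-gon: [(38.8132, 13.748) (51.82, 7.0072) (60.0411, 15.29) (51.9273, 31) (42.346, 31)]
10. shoelace: 337.2244

Area of P4's cell: 337.2244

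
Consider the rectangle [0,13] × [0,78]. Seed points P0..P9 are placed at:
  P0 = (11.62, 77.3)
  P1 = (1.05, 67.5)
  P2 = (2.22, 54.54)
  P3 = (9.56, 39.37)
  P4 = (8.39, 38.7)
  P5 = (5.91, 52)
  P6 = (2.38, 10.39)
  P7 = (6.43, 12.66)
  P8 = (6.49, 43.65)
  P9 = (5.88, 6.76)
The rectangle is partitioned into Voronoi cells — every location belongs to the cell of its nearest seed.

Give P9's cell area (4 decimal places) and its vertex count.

Area of P9's cell: 110.4981 (5 vertices)

1. box [0,13]×[0,78]: [(0, 0) (13, 0) (13, 78) (0, 78)]
2. ⊥bis P9·P0 via (8.75,42.03): [(0, 42.742) (0, 0) (13, 0) (13, 41.6842)]  |A|=548.7701
3. ⊥bis P9·P1 via (3.465,37.13): [(0, 36.8545) (0, 0) (13, 0) (13, 37.8882)]  |A|=485.8274
4. ⊥bis P9·P2 via (4.05,30.65): [(0, 30.3398) (0, 0) (13, 0) (13, 31.3356)]  |A|=400.8897
5. ⊥bis P9·P3 via (7.72,23.065): [(0, 23.9362) (0, 0) (13, 0) (13, 22.4692)]  |A|=301.6348
6. ⊥bis P9·P4 via (7.135,22.73): [(0, 23.2907) (0, 0) (13, 0) (13, 22.2691)]  |A|=296.1387
7. ⊥bis P9·P5 via (5.895,29.38): [(0, 23.2907) (0, 0) (13, 0) (13, 22.2691)]  |A|=296.1387
8. ⊥bis P9·P6 via (4.13,8.575): [(0, 4.5929) (0, 0) (13, 0) (13, 17.1273)]  |A|=141.1816
9. ⊥bis P9·P7 via (6.155,9.71): [(5.3819, 9.7821) (0, 4.5929) (0, 0) (13, 0) (13, 9.0719)]  |A|=110.4981
10. ⊥bis P9·P8 via (6.185,25.205): [(5.3819, 9.7821) (0, 4.5929) (0, 0) (13, 0) (13, 9.0719)]  |A|=110.4981
11. canonical 5-gon: [(5.3819, 9.7821) (0, 4.5929) (0, 0) (13, 0) (13, 9.0719)]
12. shoelace: 110.4981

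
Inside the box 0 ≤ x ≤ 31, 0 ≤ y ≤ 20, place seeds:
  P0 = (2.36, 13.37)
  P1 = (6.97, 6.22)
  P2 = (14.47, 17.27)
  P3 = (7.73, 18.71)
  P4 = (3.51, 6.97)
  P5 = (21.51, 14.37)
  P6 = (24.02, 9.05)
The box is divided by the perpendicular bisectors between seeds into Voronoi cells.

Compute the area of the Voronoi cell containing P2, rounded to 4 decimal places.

1. box [0,31]×[0,20]: [(0, 0) (31, 0) (31, 20) (0, 20)]
2. ⊥bis P2·P0 via (8.415,15.32): [(13.3488, 0) (31, 0) (31, 20) (6.9078, 20)]  |A|=417.4341
3. ⊥bis P2·P1 via (10.72,11.745): [(9.2436, 12.7471) (28.0243, 0) (31, 0) (31, 20) (6.9078, 20)]  |A|=323.8991
4. ⊥bis P2·P3 via (11.1,17.99): [(9.8866, 12.3107) (28.0243, 0) (31, 0) (31, 20) (11.5294, 20)]  |A|=304.3083
5. ⊥bis P2·P4 via (8.99,12.12): [(9.8866, 12.3107) (28.0243, 0) (31, 0) (31, 20) (11.5294, 20)]  |A|=304.3083
6. ⊥bis P2·P5 via (17.99,15.82): [(9.8866, 12.3107) (15.0897, 8.7792) (19.7119, 20) (11.5294, 20)]  |A|=68.8117
7. ⊥bis P2·P6 via (19.245,13.16): [(9.8866, 12.3107) (15.0897, 8.7792) (19.7119, 20) (11.5294, 20)]  |A|=68.8117
8. canonical 4-gon: [(9.8866, 12.3107) (15.0897, 8.7792) (19.7119, 20) (11.5294, 20)]
9. shoelace: 68.8117

Area of P2's cell: 68.8117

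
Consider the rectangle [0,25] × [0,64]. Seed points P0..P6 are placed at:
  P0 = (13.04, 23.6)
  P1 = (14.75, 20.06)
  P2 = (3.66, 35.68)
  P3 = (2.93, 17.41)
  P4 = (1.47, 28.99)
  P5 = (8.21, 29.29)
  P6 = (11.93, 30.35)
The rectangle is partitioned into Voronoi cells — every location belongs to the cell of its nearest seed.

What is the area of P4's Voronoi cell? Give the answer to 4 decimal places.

Area of P4's cell: 44.8691

1. box [0,25]×[0,64]: [(0, 0) (25, 0) (25, 64) (0, 64)]
2. ⊥bis P4·P0 via (7.255,26.295): [(0, 10.7217) (24.8203, 64) (0, 64)]  |A|=661.191
3. ⊥bis P4·P1 via (8.11,24.525): [(0, 12.4644) (2.6428, 16.3946) (24.8203, 64) (0, 64)]  |A|=658.8881
4. ⊥bis P4·P2 via (2.565,32.335): [(0, 33.1747) (0, 12.4644) (2.6428, 16.3946) (9.0759, 30.2036)]  |A|=99.5875
5. ⊥bis P4·P3 via (2.2,23.2): [(0, 33.1747) (0, 22.9226) (6.0386, 23.684) (9.0759, 30.2036)]  |A|=65.0518
6. ⊥bis P4·P5 via (4.84,29.14): [(4.7293, 31.6265) (0, 33.1747) (0, 22.9226) (5.0882, 23.5641)]  |A|=44.8691
7. ⊥bis P4·P6 via (6.7,29.67): [(4.7293, 31.6265) (0, 33.1747) (0, 22.9226) (5.0882, 23.5641)]  |A|=44.8691
8. canonical 4-gon: [(4.7293, 31.6265) (0, 33.1747) (0, 22.9226) (5.0882, 23.5641)]
9. shoelace: 44.8691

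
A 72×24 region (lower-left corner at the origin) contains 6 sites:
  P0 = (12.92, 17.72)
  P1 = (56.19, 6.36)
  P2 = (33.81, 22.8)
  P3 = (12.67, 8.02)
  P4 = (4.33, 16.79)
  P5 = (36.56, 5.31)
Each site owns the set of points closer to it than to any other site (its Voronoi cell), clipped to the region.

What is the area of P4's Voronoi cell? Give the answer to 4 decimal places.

Area of P4's cell: 132.9890

1. box [0,72]×[0,24]: [(0, 0) (72, 0) (72, 24) (0, 24)]
2. ⊥bis P4·P0 via (8.625,17.255): [(0, 0) (10.4931, 0) (7.8947, 24) (0, 24)]  |A|=220.6544
3. ⊥bis P4·P1 via (30.26,11.575): [(0, 0) (10.4931, 0) (7.8947, 24) (0, 24)]  |A|=220.6544
4. ⊥bis P4·P2 via (19.07,19.795): [(0, 0) (10.4931, 0) (7.8947, 24) (0, 24)]  |A|=220.6544
5. ⊥bis P4·P3 via (8.5,12.405): [(0, 4.3218) (9.0894, 12.9655) (7.8947, 24) (0, 24)]  |A|=132.989
6. ⊥bis P4·P5 via (20.445,11.05): [(0, 4.3218) (9.0894, 12.9655) (7.8947, 24) (0, 24)]  |A|=132.989
7. canonical 4-gon: [(0, 4.3218) (9.0894, 12.9655) (7.8947, 24) (0, 24)]
8. shoelace: 132.989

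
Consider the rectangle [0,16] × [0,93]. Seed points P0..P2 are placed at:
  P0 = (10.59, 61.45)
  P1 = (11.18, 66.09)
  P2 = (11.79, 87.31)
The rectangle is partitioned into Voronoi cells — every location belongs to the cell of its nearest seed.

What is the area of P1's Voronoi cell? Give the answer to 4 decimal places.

Area of P1's cell: 202.6134

1. box [0,16]×[0,93]: [(0, 0) (16, 0) (16, 93) (0, 93)]
2. ⊥bis P1·P0 via (10.885,63.77): [(0, 65.1541) (16, 63.1196) (16, 93) (0, 93)]  |A|=461.8105
3. ⊥bis P1·P2 via (11.485,76.7): [(0, 77.0302) (0, 65.1541) (16, 63.1196) (16, 76.5702)]  |A|=202.6134
4. canonical 4-gon: [(0, 77.0302) (0, 65.1541) (16, 63.1196) (16, 76.5702)]
5. shoelace: 202.6134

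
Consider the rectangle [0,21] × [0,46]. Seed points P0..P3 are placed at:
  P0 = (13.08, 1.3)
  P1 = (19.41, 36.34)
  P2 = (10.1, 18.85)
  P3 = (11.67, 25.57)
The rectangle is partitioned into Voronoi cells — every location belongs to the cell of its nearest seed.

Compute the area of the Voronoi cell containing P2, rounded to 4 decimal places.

1. box [0,21]×[0,46]: [(0, 0) (21, 0) (21, 46) (0, 46)]
2. ⊥bis P2·P0 via (11.59,10.075): [(0, 8.107) (21, 11.6728) (21, 46) (0, 46)]  |A|=758.3117
3. ⊥bis P2·P1 via (14.755,27.595): [(0, 35.4491) (0, 8.107) (21, 11.6728) (21, 24.2708)]  |A|=419.3708
4. ⊥bis P2·P3 via (10.885,22.21): [(0, 24.7531) (0, 8.107) (21, 11.6728) (21, 19.8468)]  |A|=260.6106
5. canonical 4-gon: [(0, 24.7531) (0, 8.107) (21, 11.6728) (21, 19.8468)]
6. shoelace: 260.6106

Area of P2's cell: 260.6106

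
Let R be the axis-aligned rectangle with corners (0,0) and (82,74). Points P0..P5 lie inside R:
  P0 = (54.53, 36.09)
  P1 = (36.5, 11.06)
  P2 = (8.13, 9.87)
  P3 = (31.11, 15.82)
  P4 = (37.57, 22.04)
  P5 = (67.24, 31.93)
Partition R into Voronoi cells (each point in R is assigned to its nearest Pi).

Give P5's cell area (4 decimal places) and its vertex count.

Area of P5's cell: 1350.3381 (6 vertices)

1. box [0,82]×[0,74]: [(0, 0) (82, 0) (82, 74) (0, 74)]
2. ⊥bis P5·P0 via (60.885,34.01): [(49.7535, 0) (82, 0) (82, 74) (73.9738, 74)]  |A|=1490.0913
3. ⊥bis P5·P1 via (51.87,21.495): [(55.1888, 16.6066) (66.4634, 0) (82, 0) (82, 74) (73.9738, 74)]  |A|=1351.3441
4. ⊥bis P5·P2 via (37.685,20.9): [(55.1888, 16.6066) (66.4634, 0) (82, 0) (82, 74) (73.9738, 74)]  |A|=1351.3441
5. ⊥bis P5·P3 via (49.175,23.875): [(55.1888, 16.6066) (66.4634, 0) (82, 0) (82, 74) (73.9738, 74)]  |A|=1351.3441
6. ⊥bis P5·P4 via (52.405,26.985): [(55.5236, 17.6293) (56.5161, 14.6516) (66.4634, 0) (82, 0) (82, 74) (73.9738, 74)]  |A|=1350.3381
7. canonical 6-gon: [(55.5236, 17.6293) (56.5161, 14.6516) (66.4634, 0) (82, 0) (82, 74) (73.9738, 74)]
8. shoelace: 1350.3381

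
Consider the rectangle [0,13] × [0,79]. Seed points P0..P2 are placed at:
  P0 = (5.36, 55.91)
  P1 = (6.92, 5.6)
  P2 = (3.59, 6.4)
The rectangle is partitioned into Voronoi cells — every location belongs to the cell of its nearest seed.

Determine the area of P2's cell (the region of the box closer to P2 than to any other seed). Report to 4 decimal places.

Area of P2's cell: 234.9369

1. box [0,13]×[0,79]: [(0, 0) (13, 0) (13, 79) (0, 79)]
2. ⊥bis P2·P0 via (4.475,31.155): [(0, 31.315) (0, 0) (13, 0) (13, 30.8502)]  |A|=404.0739
3. ⊥bis P2·P1 via (5.255,6): [(11.2401, 30.9131) (0, 31.315) (0, 0) (3.8136, 0)]  |A|=234.9369
4. canonical 4-gon: [(11.2401, 30.9131) (0, 31.315) (0, 0) (3.8136, 0)]
5. shoelace: 234.9369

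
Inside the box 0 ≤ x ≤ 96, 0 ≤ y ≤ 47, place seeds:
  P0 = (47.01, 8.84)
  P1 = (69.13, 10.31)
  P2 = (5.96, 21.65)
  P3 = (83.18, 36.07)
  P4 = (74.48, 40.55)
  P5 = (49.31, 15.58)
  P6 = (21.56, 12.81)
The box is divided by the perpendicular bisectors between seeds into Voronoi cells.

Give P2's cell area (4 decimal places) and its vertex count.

1. box [0,96]×[0,47]: [(0, 0) (96, 0) (96, 47) (0, 47)]
2. ⊥bis P2·P0 via (26.485,15.245): [(0, 0) (21.7277, 0) (36.3944, 47) (0, 47)]  |A|=1365.869
3. ⊥bis P2·P1 via (37.545,15.98): [(0, 0) (21.7277, 0) (36.3944, 47) (0, 47)]  |A|=1365.869
4. ⊥bis P2·P3 via (44.57,28.86): [(0, 0) (21.7277, 0) (36.3944, 47) (0, 47)]  |A|=1365.869
5. ⊥bis P2·P4 via (40.22,31.1): [(0, 0) (21.7277, 0) (36.0971, 46.0472) (35.8343, 47) (0, 47)]  |A|=1365.6022
6. ⊥bis P2·P5 via (27.635,18.615): [(0, 0) (21.7277, 0) (27.7151, 19.1868) (31.6096, 47) (0, 47)]  |A|=1299.3277
7. ⊥bis P2·P6 via (13.76,17.23): [(0, 0) (3.9963, 0) (30.6297, 47) (0, 47)]  |A|=813.711
8. canonical 4-gon: [(0, 0) (3.9963, 0) (30.6297, 47) (0, 47)]
9. shoelace: 813.711

Area of P2's cell: 813.7110 (4 vertices)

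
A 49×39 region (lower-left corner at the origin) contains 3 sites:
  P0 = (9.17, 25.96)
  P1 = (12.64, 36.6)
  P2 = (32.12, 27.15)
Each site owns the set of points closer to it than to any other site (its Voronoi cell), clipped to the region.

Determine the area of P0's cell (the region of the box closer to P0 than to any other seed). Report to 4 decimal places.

Area of P0's cell: 667.9164

1. box [0,49]×[0,39]: [(0, 0) (49, 0) (49, 39) (0, 39)]
2. ⊥bis P0·P1 via (10.905,31.28): [(0, 34.8364) (0, 0) (49, 0) (49, 18.8562)]  |A|=1315.4683
3. ⊥bis P0·P2 via (20.645,26.555): [(20.5633, 28.1302) (0, 34.8364) (0, 0) (22.0219, 0)]  |A|=667.9164
4. canonical 4-gon: [(20.5633, 28.1302) (0, 34.8364) (0, 0) (22.0219, 0)]
5. shoelace: 667.9164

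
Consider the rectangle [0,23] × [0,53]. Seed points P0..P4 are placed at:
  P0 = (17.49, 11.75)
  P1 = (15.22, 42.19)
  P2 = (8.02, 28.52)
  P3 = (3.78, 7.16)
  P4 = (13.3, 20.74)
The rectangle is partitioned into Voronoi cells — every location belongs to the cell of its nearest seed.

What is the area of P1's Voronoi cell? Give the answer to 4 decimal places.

Area of P1's cell: 402.3839

1. box [0,23]×[0,53]: [(0, 0) (23, 0) (23, 53) (0, 53)]
2. ⊥bis P1·P0 via (16.355,26.97): [(0, 25.7504) (23, 27.4655) (23, 53) (0, 53)]  |A|=607.0172
3. ⊥bis P1·P2 via (11.62,35.355): [(0, 41.4753) (23, 29.3611) (23, 53) (0, 53)]  |A|=404.3813
4. ⊥bis P1·P3 via (9.5,24.675): [(0, 41.4753) (23, 29.3611) (23, 53) (0, 53)]  |A|=404.3813
5. ⊥bis P1·P4 via (14.26,31.465): [(0, 41.4753) (19.9772, 30.9532) (23, 30.6827) (23, 53) (0, 53)]  |A|=402.3839
6. canonical 5-gon: [(0, 41.4753) (19.9772, 30.9532) (23, 30.6827) (23, 53) (0, 53)]
7. shoelace: 402.3839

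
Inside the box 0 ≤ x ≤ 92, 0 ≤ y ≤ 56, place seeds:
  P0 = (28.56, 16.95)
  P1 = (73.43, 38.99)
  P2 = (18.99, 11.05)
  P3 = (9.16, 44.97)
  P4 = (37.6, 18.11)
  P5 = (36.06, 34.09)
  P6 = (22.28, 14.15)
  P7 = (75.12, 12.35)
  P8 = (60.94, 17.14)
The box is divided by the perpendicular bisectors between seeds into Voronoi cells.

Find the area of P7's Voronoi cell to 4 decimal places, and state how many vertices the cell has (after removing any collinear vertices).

1. box [0,92]×[0,56]: [(0, 0) (92, 0) (92, 56) (0, 56)]
2. ⊥bis P7·P0 via (51.84,14.65): [(50.3926, 0) (92, 0) (92, 56) (55.9253, 56)]  |A|=2175.0992
3. ⊥bis P7·P1 via (74.275,25.67): [(52.7941, 24.3073) (50.3926, 0) (92, 0) (92, 26.7944)]  |A|=1030.9313
4. ⊥bis P7·P2 via (47.055,11.7): [(52.7941, 24.3073) (50.3926, 0) (92, 0) (92, 26.7944)]  |A|=1030.9313
5. ⊥bis P7·P3 via (42.14,28.66): [(52.7941, 24.3073) (50.3926, 0) (92, 0) (92, 26.7944)]  |A|=1030.9313
6. ⊥bis P7·P4 via (56.36,15.23): [(57.8023, 24.625) (54.0219, 0) (92, 0) (92, 26.7944)]  |A|=925.7593
7. ⊥bis P7·P5 via (55.59,23.22): [(57.8023, 24.625) (54.0219, 0) (92, 0) (92, 26.7944)]  |A|=925.7593
8. ⊥bis P7·P6 via (48.7,13.25): [(57.8023, 24.625) (54.0219, 0) (92, 0) (92, 26.7944)]  |A|=925.7593
9. ⊥bis P7·P8 via (68.03,14.745): [(71.6645, 25.5044) (63.0491, 0) (92, 0) (92, 26.7944)]  |A|=641.626
10. canonical 4-gon: [(71.6645, 25.5044) (63.0491, 0) (92, 0) (92, 26.7944)]
11. shoelace: 641.626

Area of P7's cell: 641.6260 (4 vertices)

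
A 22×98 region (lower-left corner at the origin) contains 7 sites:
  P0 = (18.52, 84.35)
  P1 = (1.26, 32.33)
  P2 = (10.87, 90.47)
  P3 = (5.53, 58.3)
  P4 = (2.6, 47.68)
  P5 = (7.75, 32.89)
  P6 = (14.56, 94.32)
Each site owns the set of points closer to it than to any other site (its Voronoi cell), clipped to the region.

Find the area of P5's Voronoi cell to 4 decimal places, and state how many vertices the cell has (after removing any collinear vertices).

1. box [0,22]×[0,98]: [(0, 0) (22, 0) (22, 98) (0, 98)]
2. ⊥bis P5·P0 via (13.135,58.62): [(0, 61.369) (0, 0) (22, 0) (22, 56.7647)]  |A|=1299.4703
3. ⊥bis P5·P1 via (4.505,32.61): [(2.0607, 60.9377) (7.3188, 0) (22, 0) (22, 56.7647)]  |A|=1013.2431
4. ⊥bis P5·P2 via (9.31,61.68): [(2.0607, 60.9377) (7.3188, 0) (22, 0) (22, 56.7647)]  |A|=1013.2431
5. ⊥bis P5·P3 via (6.64,45.595): [(3.4089, 45.3127) (7.3188, 0) (22, 0) (22, 46.937)]  |A|=768.9266
6. ⊥bis P5·P4 via (5.175,40.285): [(3.8816, 39.8346) (7.3188, 0) (22, 0) (22, 46.1436)]  |A|=710.4339
7. ⊥bis P5·P6 via (11.155,63.605): [(3.8816, 39.8346) (7.3188, 0) (22, 0) (22, 46.1436)]  |A|=710.4339
8. canonical 4-gon: [(3.8816, 39.8346) (7.3188, 0) (22, 0) (22, 46.1436)]
9. shoelace: 710.4339

Area of P5's cell: 710.4339 (4 vertices)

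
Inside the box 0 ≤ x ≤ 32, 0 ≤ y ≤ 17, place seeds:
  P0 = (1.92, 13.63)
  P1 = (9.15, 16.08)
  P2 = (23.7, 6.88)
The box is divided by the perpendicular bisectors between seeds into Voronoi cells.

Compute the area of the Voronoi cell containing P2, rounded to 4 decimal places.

Area of P2's cell: 296.4712

1. box [0,32]×[0,17]: [(0, 0) (32, 0) (32, 17) (0, 17)]
2. ⊥bis P2·P0 via (12.81,10.255): [(9.6318, 0) (32, 0) (32, 17) (14.9004, 17)]  |A|=335.4764
3. ⊥bis P2·P1 via (16.425,11.48): [(10.0794, 1.4443) (9.6318, 0) (32, 0) (32, 17) (19.9153, 17)]  |A|=296.4712
4. canonical 5-gon: [(10.0794, 1.4443) (9.6318, 0) (32, 0) (32, 17) (19.9153, 17)]
5. shoelace: 296.4712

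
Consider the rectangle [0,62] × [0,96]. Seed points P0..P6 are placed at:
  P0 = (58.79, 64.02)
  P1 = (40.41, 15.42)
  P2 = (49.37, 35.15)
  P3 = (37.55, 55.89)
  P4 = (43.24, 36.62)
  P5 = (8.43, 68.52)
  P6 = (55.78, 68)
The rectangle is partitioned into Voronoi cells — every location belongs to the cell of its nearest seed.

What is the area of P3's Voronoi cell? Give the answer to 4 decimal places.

1. box [0,62]×[0,96]: [(0, 0) (62, 0) (62, 96) (0, 96)]
2. ⊥bis P3·P0 via (48.17,59.955): [(0, 0) (62, 0) (62, 23.8235) (34.3731, 96) (0, 96)]  |A|=4954.9939
3. ⊥bis P3·P1 via (38.98,35.655): [(0, 32.9003) (56.9843, 36.9274) (34.3731, 96) (0, 96)]  |A|=2813.1001
4. ⊥bis P3·P2 via (43.46,45.52): [(0, 32.9003) (24.3343, 34.62) (51.8623, 50.3086) (34.3731, 96) (0, 96)]  |A|=2588.7423
5. ⊥bis P3·P4 via (40.395,46.255): [(0, 34.3273) (49.4316, 48.9233) (51.8623, 50.3086) (34.3731, 96) (0, 96)]  |A|=2401.0232
6. ⊥bis P3·P5 via (22.99,62.205): [(12.4996, 38.0181) (49.4316, 48.9233) (51.8623, 50.3086) (35.9082, 91.9895)]  |A|=930.7061
7. ⊥bis P3·P6 via (46.665,61.945): [(32.2736, 83.6094) (12.4996, 38.0181) (49.4316, 48.9233) (51.8623, 50.3086) (48.4189, 59.3047)]  |A|=818.887
8. canonical 5-gon: [(32.2736, 83.6094) (12.4996, 38.0181) (49.4316, 48.9233) (51.8623, 50.3086) (48.4189, 59.3047)]
9. shoelace: 818.887

Area of P3's cell: 818.8870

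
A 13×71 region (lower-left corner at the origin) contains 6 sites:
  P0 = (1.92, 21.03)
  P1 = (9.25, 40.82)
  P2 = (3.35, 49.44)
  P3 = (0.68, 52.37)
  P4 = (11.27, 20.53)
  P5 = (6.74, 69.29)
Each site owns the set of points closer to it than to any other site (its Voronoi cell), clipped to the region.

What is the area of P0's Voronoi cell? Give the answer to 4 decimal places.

1. box [0,13]×[0,71]: [(0, 0) (13, 0) (13, 71) (0, 71)]
2. ⊥bis P0·P1 via (5.585,30.925): [(0, 32.9936) (0, 0) (13, 0) (13, 28.1786)]  |A|=397.6192
3. ⊥bis P0·P2 via (2.635,35.235): [(0, 32.9936) (0, 0) (13, 0) (13, 28.1786)]  |A|=397.6192
4. ⊥bis P0·P3 via (1.3,36.7): [(0, 32.9936) (0, 0) (13, 0) (13, 28.1786)]  |A|=397.6192
5. ⊥bis P0·P4 via (6.595,20.78): [(7.1074, 30.3611) (0, 32.9936) (0, 0) (5.4838, 0)]  |A|=200.4955
6. ⊥bis P0·P5 via (4.33,45.16): [(7.1074, 30.3611) (0, 32.9936) (0, 0) (5.4838, 0)]  |A|=200.4955
7. canonical 4-gon: [(7.1074, 30.3611) (0, 32.9936) (0, 0) (5.4838, 0)]
8. shoelace: 200.4955

Area of P0's cell: 200.4955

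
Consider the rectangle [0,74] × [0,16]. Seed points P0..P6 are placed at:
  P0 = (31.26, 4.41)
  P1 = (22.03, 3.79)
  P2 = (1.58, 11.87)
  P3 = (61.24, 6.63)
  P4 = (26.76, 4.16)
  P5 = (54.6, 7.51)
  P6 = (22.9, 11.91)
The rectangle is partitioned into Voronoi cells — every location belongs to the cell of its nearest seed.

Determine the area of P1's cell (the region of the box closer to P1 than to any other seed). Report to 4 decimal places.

1. box [0,74]×[0,16]: [(0, 0) (74, 0) (74, 16) (0, 16)]
2. ⊥bis P1·P0 via (26.645,4.1): [(0, 0) (26.9204, 0) (25.8457, 16) (0, 16)]  |A|=422.1285
3. ⊥bis P1·P2 via (11.805,7.83): [(8.7113, 0) (26.9204, 0) (25.8457, 16) (15.033, 16)]  |A|=232.1738
4. ⊥bis P1·P3 via (41.635,5.21): [(8.7113, 0) (26.9204, 0) (25.8457, 16) (15.033, 16)]  |A|=232.1738
5. ⊥bis P1·P4 via (24.395,3.975): [(8.7113, 0) (24.7059, 0) (23.4544, 16) (15.033, 16)]  |A|=195.3277
6. ⊥bis P1·P5 via (38.315,5.65): [(8.7113, 0) (24.7059, 0) (23.4544, 16) (15.033, 16)]  |A|=195.3277
7. ⊥bis P1·P6 via (22.465,7.85): [(12.2455, 8.9449) (8.7113, 0) (24.7059, 0) (24.1056, 7.6742)]  |A|=116.6627
8. canonical 4-gon: [(12.2455, 8.9449) (8.7113, 0) (24.7059, 0) (24.1056, 7.6742)]
9. shoelace: 116.6627

Area of P1's cell: 116.6627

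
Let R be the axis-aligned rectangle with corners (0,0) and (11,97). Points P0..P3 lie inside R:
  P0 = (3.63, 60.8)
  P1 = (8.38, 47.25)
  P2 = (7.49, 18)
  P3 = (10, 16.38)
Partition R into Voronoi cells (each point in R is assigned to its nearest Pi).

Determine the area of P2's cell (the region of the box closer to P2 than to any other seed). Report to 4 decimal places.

Area of P2's cell: 225.9052

1. box [0,11]×[0,97]: [(0, 0) (11, 0) (11, 97) (0, 97)]
2. ⊥bis P2·P0 via (5.56,39.4): [(0, 38.8986) (0, 0) (11, 0) (11, 39.8906)]  |A|=433.3405
3. ⊥bis P2·P1 via (7.935,32.625): [(0, 32.8664) (0, 0) (11, 0) (11, 32.5317)]  |A|=359.69
4. ⊥bis P2·P3 via (8.745,17.19): [(0, 32.8664) (0, 3.6406) (11, 20.6839) (11, 32.5317)]  |A|=225.9052
5. canonical 4-gon: [(0, 32.8664) (0, 3.6406) (11, 20.6839) (11, 32.5317)]
6. shoelace: 225.9052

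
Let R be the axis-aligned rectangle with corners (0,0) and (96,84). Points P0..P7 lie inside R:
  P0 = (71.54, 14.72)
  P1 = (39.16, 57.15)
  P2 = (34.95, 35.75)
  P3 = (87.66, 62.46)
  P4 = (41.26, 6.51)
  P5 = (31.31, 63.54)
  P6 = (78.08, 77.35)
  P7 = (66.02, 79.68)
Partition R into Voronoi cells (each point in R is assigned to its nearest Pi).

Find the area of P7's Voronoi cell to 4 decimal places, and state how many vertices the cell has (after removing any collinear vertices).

Area of P7's cell: 514.9952 (5 vertices)

1. box [0,96]×[0,84]: [(0, 0) (96, 0) (96, 84) (0, 84)]
2. ⊥bis P7·P0 via (68.78,47.2): [(0, 41.3554) (96, 49.513) (96, 84) (0, 84)]  |A|=3702.3157
3. ⊥bis P7·P1 via (52.59,68.415): [(70.2782, 47.3273) (96, 49.513) (96, 84) (39.5174, 84)]  |A|=1479.2175
4. ⊥bis P7·P2 via (50.485,57.715): [(70.2782, 47.3273) (96, 49.513) (96, 84) (39.5174, 84)]  |A|=1479.2175
5. ⊥bis P7·P3 via (76.84,71.07): [(63.9501, 54.8716) (87.129, 84) (39.5174, 84)]  |A|=693.4257
6. ⊥bis P7·P4 via (53.64,43.095): [(63.9501, 54.8716) (87.129, 84) (39.5174, 84)]  |A|=693.4257
7. ⊥bis P7·P5 via (48.665,71.61): [(47.1162, 74.9408) (63.9501, 54.8716) (87.129, 84) (42.9037, 84)]  |A|=678.0871
8. ⊥bis P7·P6 via (72.05,78.515): [(47.1162, 74.9408) (63.9501, 54.8716) (68.6146, 60.7333) (73.1097, 84) (42.9037, 84)]  |A|=514.9952
9. canonical 5-gon: [(47.1162, 74.9408) (63.9501, 54.8716) (68.6146, 60.7333) (73.1097, 84) (42.9037, 84)]
10. shoelace: 514.9952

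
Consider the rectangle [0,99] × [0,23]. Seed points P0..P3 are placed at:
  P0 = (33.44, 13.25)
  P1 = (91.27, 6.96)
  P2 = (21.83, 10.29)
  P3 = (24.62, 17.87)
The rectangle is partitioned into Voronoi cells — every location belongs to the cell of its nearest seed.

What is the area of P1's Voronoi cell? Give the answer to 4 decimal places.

1. box [0,99]×[0,23]: [(0, 0) (99, 0) (99, 23) (0, 23)]
2. ⊥bis P1·P0 via (62.355,10.105): [(61.2559, 0) (99, 0) (99, 23) (63.7576, 23)]  |A|=839.3452
3. ⊥bis P1·P2 via (56.55,8.625): [(61.2559, 0) (99, 0) (99, 23) (63.7576, 23)]  |A|=839.3452
4. ⊥bis P1·P3 via (57.945,12.415): [(61.2559, 0) (99, 0) (99, 23) (63.7576, 23)]  |A|=839.3452
5. canonical 4-gon: [(61.2559, 0) (99, 0) (99, 23) (63.7576, 23)]
6. shoelace: 839.3452

Area of P1's cell: 839.3452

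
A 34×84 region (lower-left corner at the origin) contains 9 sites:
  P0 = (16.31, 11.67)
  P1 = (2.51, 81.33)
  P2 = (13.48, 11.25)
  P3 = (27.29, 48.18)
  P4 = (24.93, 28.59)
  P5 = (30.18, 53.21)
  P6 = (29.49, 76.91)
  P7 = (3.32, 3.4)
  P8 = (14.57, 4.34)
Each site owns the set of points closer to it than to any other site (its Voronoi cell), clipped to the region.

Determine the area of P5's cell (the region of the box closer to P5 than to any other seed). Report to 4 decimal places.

1. box [0,34]×[0,84]: [(0, 0) (34, 0) (34, 84) (0, 84)]
2. ⊥bis P5·P0 via (23.245,32.44): [(0, 40.2014) (34, 28.849) (34, 84) (0, 84)]  |A|=1682.1441
3. ⊥bis P5·P1 via (16.345,67.27): [(0, 51.1866) (0, 40.2014) (34, 28.849) (34, 84) (33.3471, 84)]  |A|=1135.0279
4. ⊥bis P5·P2 via (21.83,32.23): [(0, 51.1866) (0, 40.9183) (11.1837, 36.4672) (34, 28.849) (34, 84) (33.3471, 84)]  |A|=1131.0191
5. ⊥bis P5·P3 via (28.735,50.695): [(10.2776, 61.2997) (34, 47.67) (34, 84) (33.3471, 84)]  |A|=438.3277
6. ⊥bis P5·P4 via (27.555,40.9): [(10.2776, 61.2997) (34, 47.67) (34, 84) (33.3471, 84)]  |A|=438.3277
7. ⊥bis P5·P6 via (29.835,65.06): [(13.6193, 64.5879) (10.2776, 61.2997) (34, 47.67) (34, 65.1813)]  |A|=240.2207
8. ⊥bis P5·P7 via (16.75,28.305): [(13.6193, 64.5879) (10.2776, 61.2997) (34, 47.67) (34, 65.1813)]  |A|=240.2207
9. ⊥bis P5·P8 via (22.375,28.775): [(13.6193, 64.5879) (10.2776, 61.2997) (34, 47.67) (34, 65.1813)]  |A|=240.2207
10. canonical 4-gon: [(13.6193, 64.5879) (10.2776, 61.2997) (34, 47.67) (34, 65.1813)]
11. shoelace: 240.2207

Area of P5's cell: 240.2207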